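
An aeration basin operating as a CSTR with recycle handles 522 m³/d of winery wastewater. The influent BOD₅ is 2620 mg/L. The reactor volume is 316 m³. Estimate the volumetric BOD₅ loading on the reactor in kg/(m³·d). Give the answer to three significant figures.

L_v ≈ 4.33 kg BOD₅/(m³·d)

Applied BOD₅ load per unit volume = Q·S₀/V = (522 × 2620/1000)/316.0 = 4.328 kg BOD₅·m⁻³·d⁻¹.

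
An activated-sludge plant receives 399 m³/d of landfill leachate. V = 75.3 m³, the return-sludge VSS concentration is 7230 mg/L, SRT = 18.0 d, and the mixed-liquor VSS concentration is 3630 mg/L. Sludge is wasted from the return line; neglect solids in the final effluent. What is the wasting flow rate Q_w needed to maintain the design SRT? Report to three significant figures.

Q_w ≈ 2.10 m³/d

θ_c = V·X/(Q_w·X_r) when wasting from the recycle, so Q_w = V·X/(θ_c·X_r) = 75.30 × 3630 / (18.0 × 7230) = 2.100 m³/d.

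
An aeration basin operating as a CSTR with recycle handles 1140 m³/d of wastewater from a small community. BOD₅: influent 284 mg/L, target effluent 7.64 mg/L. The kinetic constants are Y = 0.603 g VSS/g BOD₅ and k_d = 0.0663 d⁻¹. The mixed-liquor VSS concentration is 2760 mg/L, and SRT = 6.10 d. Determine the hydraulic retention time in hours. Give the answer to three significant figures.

Rearranging the biomass balance for a CMAS with decay, V = Y·Q·ΔS·θ_c / [X·(1+k_d θ_c)] = 0.603 × 1140 × (284 − 7.64) × 6.10 / [2760 × (1 + 0.0663 × 6.10)] = 1.16×10^6 / 3876 = 299.0 m³.
τ = V/Q = 299.0/1140 = 0.2622 d, or 6.294 h.

τ ≈ 6.29 h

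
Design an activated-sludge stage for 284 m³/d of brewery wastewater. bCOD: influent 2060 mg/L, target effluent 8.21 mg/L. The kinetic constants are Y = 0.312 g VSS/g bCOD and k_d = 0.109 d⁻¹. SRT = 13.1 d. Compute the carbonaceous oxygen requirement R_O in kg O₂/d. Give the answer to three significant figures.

R_O ≈ 476 kg O₂/d

The observed yield is Y_obs = Y/(1 + k_d·θ_c) = 0.312 / (1 + 0.109 × 13.1) = 0.312 / 2.428 = 0.1285 g VSS per g bCOD removed.
Mass of bCOD removed per day: Q(S₀ − S) = 284 × 2052 g/m³ = 582.7 kg/d.
Biomass synthesised: P_X = Y_obs × 582.7 = 74.88 kg VSS/d.
R_O = Q·(S₀ − S) − 1.42·P_X = 582.7 − 1.42 × 74.88 = 476.4 kg O₂/d.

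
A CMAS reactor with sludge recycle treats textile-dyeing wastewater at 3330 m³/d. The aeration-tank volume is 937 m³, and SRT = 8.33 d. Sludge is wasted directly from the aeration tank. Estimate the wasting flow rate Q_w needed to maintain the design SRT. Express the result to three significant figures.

For wasting at MLVSS concentration, Q_w = V/θ_c = 937.0/8.33 = 112.5 m³/d.

Q_w ≈ 112 m³/d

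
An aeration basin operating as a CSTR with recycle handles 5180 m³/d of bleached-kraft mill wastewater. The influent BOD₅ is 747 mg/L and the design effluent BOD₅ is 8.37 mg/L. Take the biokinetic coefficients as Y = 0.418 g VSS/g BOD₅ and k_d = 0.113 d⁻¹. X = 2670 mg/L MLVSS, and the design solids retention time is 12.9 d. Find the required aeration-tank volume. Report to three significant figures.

V ≈ 3140 m³

Rearranging the biomass balance for a CMAS with decay, V = Y·Q·ΔS·θ_c / [X·(1+k_d θ_c)] = 0.418 × 5180 × (747 − 8.37) × 12.9 / [2670 × (1 + 0.113 × 12.9)] = 2.06×10^7 / 6562 = 3144 m³.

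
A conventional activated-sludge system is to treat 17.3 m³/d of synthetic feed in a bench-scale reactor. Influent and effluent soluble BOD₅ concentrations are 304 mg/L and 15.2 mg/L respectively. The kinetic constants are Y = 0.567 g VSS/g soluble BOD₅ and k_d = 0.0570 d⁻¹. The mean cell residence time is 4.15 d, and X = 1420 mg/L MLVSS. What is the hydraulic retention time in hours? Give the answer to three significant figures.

τ ≈ 9.29 h

From the SRT design equation V = Y Q (S₀−S) θ_c / [X (1 + k_d θ_c)] = 0.567 × 17.3 × (304 − 15.2) × 4.15 / [1420 × (1 + 0.0570 × 4.15)] = 1.18×10^4 / 1756 = 6.695 m³.
Hydraulic retention time τ = V/Q = 6.695 / 17.3 = 0.3870 d = 9.288 h.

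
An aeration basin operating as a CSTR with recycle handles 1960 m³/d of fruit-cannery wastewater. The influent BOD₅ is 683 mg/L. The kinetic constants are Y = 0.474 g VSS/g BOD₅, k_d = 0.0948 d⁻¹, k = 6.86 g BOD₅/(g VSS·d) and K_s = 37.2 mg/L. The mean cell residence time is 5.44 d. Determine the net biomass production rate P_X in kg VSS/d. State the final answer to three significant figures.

For a completely mixed reactor with recycle the Lawrence–McCarty relation gives S = K_s·(1 + k_d·θ_c) / [θ_c·(Y·k − k_d) − 1] = 37.2 × (1 + 0.0948 × 5.44) / [5.44 × (0.474 × 6.86 − 0.0948) − 1] = 56.38 / 16.17 = 3.486 mg/L.
Correct the yield for decay: Y_obs = Y/(1 + k_d θ_c) = 0.474 / (1 + 0.0948 × 5.44) = 0.474 / 1.516 = 0.3127.
Mass of BOD₅ removed per day: Q(S₀ − S) = 1960 × 679.5 g/m³ = 1332 kg/d.
Net biomass production P_X = Y_obs × Q·(S₀ − S) = 0.3127 × 1332 = 416.5 kg VSS/d.

P_X ≈ 416 kg VSS/d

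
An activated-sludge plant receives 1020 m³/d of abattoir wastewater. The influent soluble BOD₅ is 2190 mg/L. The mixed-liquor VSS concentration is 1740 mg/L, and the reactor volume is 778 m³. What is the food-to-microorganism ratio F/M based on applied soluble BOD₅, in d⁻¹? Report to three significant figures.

F/M ≈ 1.65 d⁻¹

F/M = applied load / biomass = Q·S₀/(V·X) = 1020 × 2190 / (778.0 × 1740) = 1.650 d⁻¹.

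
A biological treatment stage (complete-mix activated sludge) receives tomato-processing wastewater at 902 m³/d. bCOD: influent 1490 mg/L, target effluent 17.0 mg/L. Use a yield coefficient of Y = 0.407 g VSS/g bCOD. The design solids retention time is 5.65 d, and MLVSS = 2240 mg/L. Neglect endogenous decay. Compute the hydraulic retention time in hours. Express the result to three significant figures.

τ ≈ 36.3 h

Biomass mass balance (decay neglected): V·X = Y·Q·(S₀ − S)·θ_c, so V = 0.407 × 902 × (1490 − 17.0) × 5.65 / 2240 = 1364 m³.
τ = V/Q = 1364/902 = 1.512 d, or 36.29 h.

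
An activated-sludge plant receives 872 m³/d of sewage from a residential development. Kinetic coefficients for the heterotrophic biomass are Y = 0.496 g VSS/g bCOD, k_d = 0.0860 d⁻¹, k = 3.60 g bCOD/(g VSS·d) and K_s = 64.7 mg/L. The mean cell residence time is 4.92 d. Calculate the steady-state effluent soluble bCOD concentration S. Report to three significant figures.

Effluent substrate depends only on kinetics and SRT: S = K_s(1 + k_d θ_c) / [θ_c(Yk − k_d) − 1] = 64.7 × (1 + 0.0860 × 4.92) / [4.92 × (0.496 × 3.60 − 0.0860) − 1] = 92.08 / 7.362 = 12.51 mg/L.

S ≈ 12.5 mg/L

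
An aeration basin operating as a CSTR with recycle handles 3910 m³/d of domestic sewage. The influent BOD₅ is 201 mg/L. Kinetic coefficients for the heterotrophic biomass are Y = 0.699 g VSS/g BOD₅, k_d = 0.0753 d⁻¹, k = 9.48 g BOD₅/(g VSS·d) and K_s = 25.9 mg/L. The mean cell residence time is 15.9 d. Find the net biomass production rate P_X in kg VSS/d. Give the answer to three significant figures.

P_X ≈ 249 kg VSS/d

For a completely mixed reactor with recycle the Lawrence–McCarty relation gives S = K_s·(1 + k_d·θ_c) / [θ_c·(Y·k − k_d) − 1] = 25.9 × (1 + 0.0753 × 15.9) / [15.9 × (0.699 × 9.48 − 0.0753) − 1] = 56.91 / 103.2 = 0.5516 mg/L.
The observed yield is Y_obs = Y/(1 + k_d·θ_c) = 0.699 / (1 + 0.0753 × 15.9) = 0.699 / 2.197 = 0.3181 g VSS per g BOD₅ removed.
ΔS = 201 − 0.552 = 200.4 mg/L, so the substrate removal rate is 3910 × 200.4/1000 = 783.8 kg BOD₅/d.
Biomass produced: P_X = Y_obs·Q·ΔS = 0.3181 × 783.8 ≈ 249.3 kg VSS/d.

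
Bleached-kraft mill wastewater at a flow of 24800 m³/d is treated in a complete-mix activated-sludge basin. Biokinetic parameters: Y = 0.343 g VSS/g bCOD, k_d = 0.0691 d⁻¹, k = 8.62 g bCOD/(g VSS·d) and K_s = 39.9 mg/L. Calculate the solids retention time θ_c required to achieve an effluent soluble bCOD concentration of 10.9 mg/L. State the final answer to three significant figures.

θ_c ≈ 1.77 d

Specific growth rate at S = 10.9 mg/L: μ = YkS/(K_s+S) = 0.343·8.62·10.9/(39.9+10.9) = 0.6344 d⁻¹.
Then 1/θ_c = μ − k_d = 0.6344 − 0.0691 = 0.5653 d⁻¹, giving θ_c = 1.769 d.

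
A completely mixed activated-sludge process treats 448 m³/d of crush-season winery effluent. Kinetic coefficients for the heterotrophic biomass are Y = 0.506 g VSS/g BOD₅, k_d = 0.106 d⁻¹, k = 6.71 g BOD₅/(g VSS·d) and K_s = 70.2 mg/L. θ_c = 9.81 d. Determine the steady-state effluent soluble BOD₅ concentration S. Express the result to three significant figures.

Effluent substrate depends only on kinetics and SRT: S = K_s(1 + k_d θ_c) / [θ_c(Yk − k_d) − 1] = 70.2 × (1 + 0.106 × 9.81) / [9.81 × (0.506 × 6.71 − 0.106) − 1] = 143.2 / 31.27 = 4.580 mg/L.

S ≈ 4.58 mg/L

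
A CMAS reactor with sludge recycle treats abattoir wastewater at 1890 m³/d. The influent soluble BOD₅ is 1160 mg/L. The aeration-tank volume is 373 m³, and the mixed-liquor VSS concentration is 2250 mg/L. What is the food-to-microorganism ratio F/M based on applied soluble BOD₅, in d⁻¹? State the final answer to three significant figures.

F/M = applied load / biomass = Q·S₀/(V·X) = 1890 × 1160 / (373.0 × 2250) = 2.612 d⁻¹.

F/M ≈ 2.61 d⁻¹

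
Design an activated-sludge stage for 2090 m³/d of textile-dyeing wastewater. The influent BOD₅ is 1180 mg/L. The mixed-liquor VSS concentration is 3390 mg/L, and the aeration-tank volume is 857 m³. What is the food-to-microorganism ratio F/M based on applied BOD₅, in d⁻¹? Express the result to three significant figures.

F/M = applied load / biomass = Q·S₀/(V·X) = 2090 × 1180 / (857.0 × 3390) = 0.8489 d⁻¹.

F/M ≈ 0.849 d⁻¹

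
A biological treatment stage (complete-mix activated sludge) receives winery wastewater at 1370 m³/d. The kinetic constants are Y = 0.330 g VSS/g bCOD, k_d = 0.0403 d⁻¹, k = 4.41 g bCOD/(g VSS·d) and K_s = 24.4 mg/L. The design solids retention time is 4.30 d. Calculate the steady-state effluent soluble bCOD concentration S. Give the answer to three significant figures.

S ≈ 5.63 mg/L

From the Monod/SRT balance for a CMAS, S = K_s·(1+k_d θ_c)/[θ_c·(Y k − k_d) − 1] = 24.4 × (1 + 0.0403 × 4.30) / [4.30 × (0.330 × 4.41 − 0.0403) − 1] = 28.63 / 5.085 = 5.630 mg/L.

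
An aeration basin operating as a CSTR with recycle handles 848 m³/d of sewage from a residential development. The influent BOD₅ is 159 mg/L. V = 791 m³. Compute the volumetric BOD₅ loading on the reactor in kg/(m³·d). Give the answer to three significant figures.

L_v ≈ 0.170 kg BOD₅/(m³·d)

Applied BOD₅ load per unit volume = Q·S₀/V = (848 × 159/1000)/791.0 = 0.1705 kg BOD₅·m⁻³·d⁻¹.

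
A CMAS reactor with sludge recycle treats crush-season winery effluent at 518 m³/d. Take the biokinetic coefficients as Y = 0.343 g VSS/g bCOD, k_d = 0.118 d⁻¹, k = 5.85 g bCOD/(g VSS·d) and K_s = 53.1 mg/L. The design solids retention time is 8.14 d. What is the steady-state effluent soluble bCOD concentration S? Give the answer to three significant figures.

S ≈ 7.24 mg/L

Effluent substrate depends only on kinetics and SRT: S = K_s(1 + k_d θ_c) / [θ_c(Yk − k_d) − 1] = 53.1 × (1 + 0.118 × 8.14) / [8.14 × (0.343 × 5.85 − 0.118) − 1] = 104.1 / 14.37 = 7.243 mg/L.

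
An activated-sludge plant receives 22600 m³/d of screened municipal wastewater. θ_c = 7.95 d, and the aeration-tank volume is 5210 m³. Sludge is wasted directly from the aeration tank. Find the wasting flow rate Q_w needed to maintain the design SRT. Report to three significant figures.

Q_w ≈ 655 m³/d

Wasting from the aeration tank: Q_w = V / θ_c = 5210 / 7.95 = 655.3 m³/d.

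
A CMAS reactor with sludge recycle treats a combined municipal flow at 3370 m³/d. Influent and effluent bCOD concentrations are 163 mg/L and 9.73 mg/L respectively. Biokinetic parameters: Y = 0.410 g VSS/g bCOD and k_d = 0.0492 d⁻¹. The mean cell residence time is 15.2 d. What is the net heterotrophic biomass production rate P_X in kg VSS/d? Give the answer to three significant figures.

Correct the yield for decay: Y_obs = Y/(1 + k_d θ_c) = 0.410 / (1 + 0.0492 × 15.2) = 0.410 / 1.748 = 0.2346.
Mass of bCOD removed per day: Q(S₀ − S) = 3370 × 153.3 g/m³ = 516.5 kg/d.
P_X = Y_obs · Q(S₀ − S) = 0.2346 × 516.5 = 121.2 kg VSS/d.

P_X ≈ 121 kg VSS/d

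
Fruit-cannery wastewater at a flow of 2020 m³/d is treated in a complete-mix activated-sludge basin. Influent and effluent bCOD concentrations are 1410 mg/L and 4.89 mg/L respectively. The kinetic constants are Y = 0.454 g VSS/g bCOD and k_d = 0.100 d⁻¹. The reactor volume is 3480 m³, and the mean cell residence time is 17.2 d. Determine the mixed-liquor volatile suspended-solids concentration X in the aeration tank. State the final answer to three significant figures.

X = Y·Q·ΔS·θ_c / [V·(1 + k_d θ_c)] = 0.454 × 2020 × (1410 − 4.89) × 17.2 / [3480 × (1 + 0.100 × 17.2)] = 2342 mg/L.

X ≈ 2340 mg/L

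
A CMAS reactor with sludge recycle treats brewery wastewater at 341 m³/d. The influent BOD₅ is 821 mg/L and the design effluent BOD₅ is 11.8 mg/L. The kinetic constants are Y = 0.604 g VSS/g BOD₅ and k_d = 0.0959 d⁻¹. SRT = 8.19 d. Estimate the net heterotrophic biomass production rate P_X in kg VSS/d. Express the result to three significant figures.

P_X ≈ 93.3 kg VSS/d

Y_obs = Y / (1 + k_d θ_c) = 0.604 / (1 + 0.0959 × 8.19) = 0.604 / 1.785 = 0.3383.
Substrate removed = Q·(S₀ − S) = 341 m³/d × (821 − 11.8) g/m³ = 2.76×10^5 g/d = 275.9 kg/d.
Biomass produced: P_X = Y_obs·Q·ΔS = 0.3383 × 275.9 ≈ 93.35 kg VSS/d.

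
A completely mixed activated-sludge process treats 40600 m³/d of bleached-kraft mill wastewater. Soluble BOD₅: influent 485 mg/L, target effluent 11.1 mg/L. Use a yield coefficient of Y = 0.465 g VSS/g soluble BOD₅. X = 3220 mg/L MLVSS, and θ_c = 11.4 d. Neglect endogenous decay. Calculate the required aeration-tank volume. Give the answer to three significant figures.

V ≈ 31700 m³

Biomass mass balance (decay neglected): V·X = Y·Q·(S₀ − S)·θ_c, so V = 0.465 × 40600 × (485 − 11.1) × 11.4 / 3220 = 31675 m³.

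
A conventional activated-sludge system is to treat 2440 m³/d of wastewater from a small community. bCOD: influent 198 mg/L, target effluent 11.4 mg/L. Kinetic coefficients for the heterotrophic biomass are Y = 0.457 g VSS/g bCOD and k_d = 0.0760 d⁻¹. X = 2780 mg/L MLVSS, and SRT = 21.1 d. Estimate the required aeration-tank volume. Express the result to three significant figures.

Rearranging the biomass balance for a CMAS with decay, V = Y·Q·ΔS·θ_c / [X·(1+k_d θ_c)] = 0.457 × 2440 × (198 − 11.4) × 21.1 / [2780 × (1 + 0.0760 × 21.1)] = 4.39×10^6 / 7238 = 606.6 m³.

V ≈ 607 m³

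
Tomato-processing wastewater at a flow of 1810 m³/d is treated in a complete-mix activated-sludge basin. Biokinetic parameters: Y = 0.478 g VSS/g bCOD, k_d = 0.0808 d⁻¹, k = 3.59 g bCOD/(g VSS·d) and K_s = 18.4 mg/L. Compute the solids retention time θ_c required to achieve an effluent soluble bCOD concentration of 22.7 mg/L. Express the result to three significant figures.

θ_c ≈ 1.15 d

From 1/θ_c = Y·k·S/(K_s + S) − k_d: Y·k·S/(K_s+S) = 0.478 × 3.59 × 22.7 / (18.4 + 22.7) = 0.9478 d⁻¹.
θ_c = 1/(μ − k_d) = 1/(0.9478 − 0.0808) = 1/0.8670 = 1.153 d.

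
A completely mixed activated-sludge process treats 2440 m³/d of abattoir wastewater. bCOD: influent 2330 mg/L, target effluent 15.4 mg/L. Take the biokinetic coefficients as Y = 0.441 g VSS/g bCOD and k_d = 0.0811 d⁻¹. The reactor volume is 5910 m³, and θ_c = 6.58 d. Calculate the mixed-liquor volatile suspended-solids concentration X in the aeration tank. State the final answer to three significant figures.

X ≈ 1810 mg/L

Solving the biomass balance for X: X = Y Q (S₀−S) θ_c / [V (1+k_d θ_c)] = 0.441 × 2440 × (2330 − 15.4) × 6.58 / [5910 × (1 + 0.0811 × 6.58)] = 1808 mg/L.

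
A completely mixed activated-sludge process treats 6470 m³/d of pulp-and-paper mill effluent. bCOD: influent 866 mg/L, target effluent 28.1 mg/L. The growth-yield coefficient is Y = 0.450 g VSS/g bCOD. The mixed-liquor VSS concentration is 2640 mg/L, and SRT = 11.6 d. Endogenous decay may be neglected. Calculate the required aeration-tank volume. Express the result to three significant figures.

With k_d = 0 the design equation reduces to V = Y Q (S₀−S) θ_c / X = 0.450 × 6470 × (866 − 28.1) × 11.6 / 2640 = 10719 m³.

V ≈ 10700 m³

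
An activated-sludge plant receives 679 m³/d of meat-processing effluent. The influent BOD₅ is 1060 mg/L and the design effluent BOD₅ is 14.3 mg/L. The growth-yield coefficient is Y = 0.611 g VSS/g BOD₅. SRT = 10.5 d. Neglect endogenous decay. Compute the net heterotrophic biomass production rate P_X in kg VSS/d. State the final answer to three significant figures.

No decay correction is needed, so Y_obs = Y = 0.611.
Substrate removed = Q·(S₀ − S) = 679 m³/d × (1060 − 14.3) g/m³ = 7.1×10^5 g/d = 710.0 kg/d.
So the net sludge growth is P_X = 0.6110 × 710.0 = 433.8 kg VSS/d.

P_X ≈ 434 kg VSS/d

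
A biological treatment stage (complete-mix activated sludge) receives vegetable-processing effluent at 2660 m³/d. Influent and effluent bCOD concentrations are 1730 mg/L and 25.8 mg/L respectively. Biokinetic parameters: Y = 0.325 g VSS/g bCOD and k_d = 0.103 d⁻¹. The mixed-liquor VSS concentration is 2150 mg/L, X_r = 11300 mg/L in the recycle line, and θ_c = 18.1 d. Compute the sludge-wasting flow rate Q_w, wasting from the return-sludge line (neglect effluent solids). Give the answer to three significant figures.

Rearranging the biomass balance for a CMAS with decay, V = Y·Q·ΔS·θ_c / [X·(1+k_d θ_c)] = 0.325 × 2660 × (1730 − 25.8) × 18.1 / [2150 × (1 + 0.103 × 18.1)] = 2.67×10^7 / 6158 = 4330 m³.
Wasting from the return line (neglecting effluent solids): Q_w = V·X / (θ_c·X_r) = 4330 × 2150 / (18.1 × 11300) = 45.52 m³/d.

Q_w ≈ 45.5 m³/d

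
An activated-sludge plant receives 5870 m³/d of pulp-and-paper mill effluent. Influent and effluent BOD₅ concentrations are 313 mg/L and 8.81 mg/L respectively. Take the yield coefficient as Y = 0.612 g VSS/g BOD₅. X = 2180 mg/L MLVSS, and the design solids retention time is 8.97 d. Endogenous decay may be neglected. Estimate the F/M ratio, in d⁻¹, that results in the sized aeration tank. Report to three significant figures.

With k_d = 0 the design equation reduces to V = Y Q (S₀−S) θ_c / X = 0.612 × 5870 × (313 − 8.81) × 8.97 / 2180 = 4496 m³.
Food-to-microorganism ratio F/M = Q S₀ / (V X) = 5870 × 313 / (4496 × 2180) = 0.1874 d⁻¹.

F/M ≈ 0.187 d⁻¹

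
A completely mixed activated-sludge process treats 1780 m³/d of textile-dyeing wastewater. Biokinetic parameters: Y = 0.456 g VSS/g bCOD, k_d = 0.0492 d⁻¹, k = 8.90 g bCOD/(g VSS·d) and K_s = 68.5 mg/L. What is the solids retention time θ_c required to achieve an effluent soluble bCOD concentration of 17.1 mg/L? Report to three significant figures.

θ_c ≈ 1.31 d

At the target effluent, Y k S/(K_s+S) = 0.456×8.90×17.1/85.60 = 0.8107 d⁻¹.
Then 1/θ_c = μ − k_d = 0.8107 − 0.0492 = 0.7615 d⁻¹, giving θ_c = 1.313 d.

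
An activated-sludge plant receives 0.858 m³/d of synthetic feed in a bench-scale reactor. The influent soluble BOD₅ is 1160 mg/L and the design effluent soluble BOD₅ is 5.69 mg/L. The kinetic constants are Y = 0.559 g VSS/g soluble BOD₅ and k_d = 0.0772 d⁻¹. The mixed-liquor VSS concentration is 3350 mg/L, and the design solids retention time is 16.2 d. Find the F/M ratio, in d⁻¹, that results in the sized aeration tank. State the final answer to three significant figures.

Rearranging the biomass balance for a CMAS with decay, V = Y·Q·ΔS·θ_c / [X·(1+k_d θ_c)] = 0.559 × 0.858 × (1160 − 5.69) × 16.2 / [3350 × (1 + 0.0772 × 16.2)] = 8.97×10^3 / 7540 = 1.190 m³.
Food-to-microorganism ratio F/M = Q S₀ / (V X) = 0.858 × 1160 / (1.190 × 3350) = 0.2498 d⁻¹.

F/M ≈ 0.250 d⁻¹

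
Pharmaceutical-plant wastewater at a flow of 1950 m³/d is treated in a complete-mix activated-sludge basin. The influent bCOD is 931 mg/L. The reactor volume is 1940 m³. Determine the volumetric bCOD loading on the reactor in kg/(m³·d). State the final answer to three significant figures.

Volumetric loading L_v = Q·S₀ / V = 1950 × 931 g/m³ / 1940 m³ = 935.8 g/(m³·d) = 0.9358 kg bCOD/(m³·d).

L_v ≈ 0.936 kg bCOD/(m³·d)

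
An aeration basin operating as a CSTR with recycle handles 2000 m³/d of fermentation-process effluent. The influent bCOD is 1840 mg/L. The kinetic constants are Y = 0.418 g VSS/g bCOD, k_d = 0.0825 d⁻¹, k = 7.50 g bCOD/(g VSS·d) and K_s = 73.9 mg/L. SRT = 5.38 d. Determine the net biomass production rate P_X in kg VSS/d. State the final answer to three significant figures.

From the Monod/SRT balance for a CMAS, S = K_s·(1+k_d θ_c)/[θ_c·(Y k − k_d) − 1] = 73.9 × (1 + 0.0825 × 5.38) / [5.38 × (0.418 × 7.50 − 0.0825) − 1] = 106.7 / 15.42 = 6.919 mg/L.
Correct the yield for decay: Y_obs = Y/(1 + k_d θ_c) = 0.418 / (1 + 0.0825 × 5.38) = 0.418 / 1.444 = 0.2895.
Substrate removed = Q·(S₀ − S) = 2000 m³/d × (1840 − 6.92) g/m³ = 3.67×10^6 g/d = 3666 kg/d.
Biomass produced: P_X = Y_obs·Q·ΔS = 0.2895 × 3666 ≈ 1061 kg VSS/d.

P_X ≈ 1060 kg VSS/d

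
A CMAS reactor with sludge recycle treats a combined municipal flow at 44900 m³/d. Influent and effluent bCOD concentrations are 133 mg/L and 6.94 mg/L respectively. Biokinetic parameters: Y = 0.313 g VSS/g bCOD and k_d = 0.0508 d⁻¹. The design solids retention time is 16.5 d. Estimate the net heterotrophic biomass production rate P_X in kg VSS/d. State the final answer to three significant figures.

The observed yield is Y_obs = Y/(1 + k_d·θ_c) = 0.313 / (1 + 0.0508 × 16.5) = 0.313 / 1.838 = 0.1703 g VSS per g bCOD removed.
Mass of bCOD removed per day: Q(S₀ − S) = 44900 × 126.1 g/m³ = 5660 kg/d.
Biomass produced: P_X = Y_obs·Q·ΔS = 0.1703 × 5660 ≈ 963.8 kg VSS/d.

P_X ≈ 964 kg VSS/d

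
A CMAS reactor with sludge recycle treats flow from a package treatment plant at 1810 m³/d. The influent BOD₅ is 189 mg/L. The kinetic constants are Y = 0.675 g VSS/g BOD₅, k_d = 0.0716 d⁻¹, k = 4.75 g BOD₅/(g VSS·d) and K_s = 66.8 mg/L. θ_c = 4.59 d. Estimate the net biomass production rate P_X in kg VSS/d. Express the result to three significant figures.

P_X ≈ 168 kg VSS/d

Effluent substrate depends only on kinetics and SRT: S = K_s(1 + k_d θ_c) / [θ_c(Yk − k_d) − 1] = 66.8 × (1 + 0.0716 × 4.59) / [4.59 × (0.675 × 4.75 − 0.0716) − 1] = 88.75 / 13.39 = 6.629 mg/L.
Observed yield with endogenous decay: Y_obs = Y / (1 + k_d·θ_c) = 0.675 / (1 + 0.0716 × 4.59) = 0.675 / 1.329 = 0.5080 g VSS/g BOD₅.
Q·(S₀ − S) = 1810 × (189 − 6.63) × 10⁻³ = 330.1 kg/d removed.
Biomass produced: P_X = Y_obs·Q·ΔS = 0.5080 × 330.1 ≈ 167.7 kg VSS/d.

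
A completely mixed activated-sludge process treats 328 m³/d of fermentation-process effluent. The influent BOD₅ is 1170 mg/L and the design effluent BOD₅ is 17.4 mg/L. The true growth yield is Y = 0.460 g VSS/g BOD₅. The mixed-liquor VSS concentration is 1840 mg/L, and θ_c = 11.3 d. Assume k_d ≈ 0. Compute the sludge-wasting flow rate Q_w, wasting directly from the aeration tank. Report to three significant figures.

Biomass mass balance (decay neglected): V·X = Y·Q·(S₀ − S)·θ_c, so V = 0.460 × 328 × (1170 − 17.4) × 11.3 / 1840 = 1068 m³.
With mixed-liquor wasting, θ_c = V/Q_w, so Q_w = V/θ_c = 1068/11.3 = 94.51 m³/d.

Q_w ≈ 94.5 m³/d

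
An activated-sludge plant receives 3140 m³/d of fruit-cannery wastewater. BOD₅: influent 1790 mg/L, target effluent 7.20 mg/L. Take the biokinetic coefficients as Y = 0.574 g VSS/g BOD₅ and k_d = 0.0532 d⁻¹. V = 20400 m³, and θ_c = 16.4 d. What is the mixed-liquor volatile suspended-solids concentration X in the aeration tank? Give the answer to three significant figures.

X ≈ 1380 mg/L

X = Y·Q·ΔS·θ_c / [V·(1 + k_d θ_c)] = 0.574 × 3140 × (1790 − 7.20) × 16.4 / [20400 × (1 + 0.0532 × 16.4)] = 1380 mg/L.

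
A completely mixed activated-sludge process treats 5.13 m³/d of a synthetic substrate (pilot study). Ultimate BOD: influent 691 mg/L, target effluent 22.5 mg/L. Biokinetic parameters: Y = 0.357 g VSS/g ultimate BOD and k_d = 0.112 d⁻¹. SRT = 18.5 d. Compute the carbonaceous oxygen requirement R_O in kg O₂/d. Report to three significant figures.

The observed yield is Y_obs = Y/(1 + k_d·θ_c) = 0.357 / (1 + 0.112 × 18.5) = 0.357 / 3.072 = 0.1162 g VSS per g ultimate BOD removed.
Q·(S₀ − S) = 5.13 × (691 − 22.5) × 10⁻³ = 3.429 kg/d removed.
Net sludge production P_X = 0.1162 × 3.429 = 0.3985 kg VSS/d.
R_O = Q·(S₀ − S) − 1.42·P_X = 3.429 − 1.42 × 0.3985 = 2.863 kg O₂/d.

R_O ≈ 2.86 kg O₂/d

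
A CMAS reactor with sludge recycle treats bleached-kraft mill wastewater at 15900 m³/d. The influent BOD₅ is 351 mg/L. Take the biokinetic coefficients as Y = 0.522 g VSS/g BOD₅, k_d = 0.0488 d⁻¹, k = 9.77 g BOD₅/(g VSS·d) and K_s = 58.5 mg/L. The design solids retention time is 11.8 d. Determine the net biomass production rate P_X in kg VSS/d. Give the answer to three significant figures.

Effluent substrate depends only on kinetics and SRT: S = K_s(1 + k_d θ_c) / [θ_c(Yk − k_d) − 1] = 58.5 × (1 + 0.0488 × 11.8) / [11.8 × (0.522 × 9.77 − 0.0488) − 1] = 92.19 / 58.60 = 1.573 mg/L.
Y_obs = Y / (1 + k_d θ_c) = 0.522 / (1 + 0.0488 × 11.8) = 0.522 / 1.576 = 0.3313.
ΔS = 351 − 1.57 = 349.4 mg/L, so the substrate removal rate is 15900 × 349.4/1000 = 5556 kg BOD₅/d.
So the net sludge growth is P_X = 0.3313 × 5556 = 1840 kg VSS/d.

P_X ≈ 1840 kg VSS/d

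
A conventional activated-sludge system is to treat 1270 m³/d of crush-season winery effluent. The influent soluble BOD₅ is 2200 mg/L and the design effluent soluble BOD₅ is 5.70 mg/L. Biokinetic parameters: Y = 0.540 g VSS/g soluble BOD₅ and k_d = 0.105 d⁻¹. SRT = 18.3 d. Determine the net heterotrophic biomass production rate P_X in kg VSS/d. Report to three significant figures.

P_X ≈ 515 kg VSS/d

The observed yield is Y_obs = Y/(1 + k_d·θ_c) = 0.540 / (1 + 0.105 × 18.3) = 0.540 / 2.921 = 0.1848 g VSS per g soluble BOD₅ removed.
Q·(S₀ − S) = 1270 × (2200 − 5.70) × 10⁻³ = 2787 kg/d removed.
So the net sludge growth is P_X = 0.1848 × 2787 = 515.1 kg VSS/d.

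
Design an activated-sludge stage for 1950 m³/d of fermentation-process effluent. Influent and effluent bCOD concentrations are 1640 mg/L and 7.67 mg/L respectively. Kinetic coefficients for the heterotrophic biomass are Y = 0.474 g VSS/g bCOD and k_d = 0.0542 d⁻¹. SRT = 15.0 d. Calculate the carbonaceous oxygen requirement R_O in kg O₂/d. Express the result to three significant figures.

R_O ≈ 2000 kg O₂/d

The observed yield is Y_obs = Y/(1 + k_d·θ_c) = 0.474 / (1 + 0.0542 × 15.0) = 0.474 / 1.813 = 0.2614 g VSS per g bCOD removed.
Mass of bCOD removed per day: Q(S₀ − S) = 1950 × 1632 g/m³ = 3183 kg/d.
Biomass synthesised: P_X = Y_obs × 3183 = 832.2 kg VSS/d.
Carbonaceous O₂ demand = substrate oxidised − cell-mass equivalent = 3183 − 1.42 × 832.2 = 2001 kg O₂/d.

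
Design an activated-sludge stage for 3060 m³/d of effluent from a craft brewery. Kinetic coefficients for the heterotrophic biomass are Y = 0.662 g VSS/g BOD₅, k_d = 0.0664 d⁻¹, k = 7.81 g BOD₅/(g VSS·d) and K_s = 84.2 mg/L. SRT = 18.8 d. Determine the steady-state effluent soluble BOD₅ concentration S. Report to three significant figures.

From the Monod/SRT balance for a CMAS, S = K_s·(1+k_d θ_c)/[θ_c·(Y k − k_d) − 1] = 84.2 × (1 + 0.0664 × 18.8) / [18.8 × (0.662 × 7.81 − 0.0664) − 1] = 189.3 / 94.95 = 1.994 mg/L.

S ≈ 1.99 mg/L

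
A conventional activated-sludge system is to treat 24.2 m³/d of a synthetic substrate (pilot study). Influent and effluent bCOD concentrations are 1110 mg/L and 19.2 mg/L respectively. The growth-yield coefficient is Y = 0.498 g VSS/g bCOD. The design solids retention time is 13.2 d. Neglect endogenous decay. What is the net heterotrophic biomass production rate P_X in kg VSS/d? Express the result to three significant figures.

No decay correction is needed, so Y_obs = Y = 0.498.
Mass of bCOD removed per day: Q(S₀ − S) = 24.2 × 1091 g/m³ = 26.40 kg/d.
P_X = Y_obs · Q(S₀ − S) = 0.4980 × 26.40 = 13.15 kg VSS/d.

P_X ≈ 13.1 kg VSS/d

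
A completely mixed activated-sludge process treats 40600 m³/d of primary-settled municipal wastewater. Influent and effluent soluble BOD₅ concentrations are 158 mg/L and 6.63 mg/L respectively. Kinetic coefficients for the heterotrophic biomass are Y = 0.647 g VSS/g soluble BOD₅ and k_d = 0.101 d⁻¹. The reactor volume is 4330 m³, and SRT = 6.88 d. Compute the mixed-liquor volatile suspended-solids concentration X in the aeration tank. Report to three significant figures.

X ≈ 3730 mg/L

X = Y·Q·ΔS·θ_c / [V·(1 + k_d θ_c)] = 0.647 × 40600 × (158 − 6.63) × 6.88 / [4330 × (1 + 0.101 × 6.88)] = 3728 mg/L.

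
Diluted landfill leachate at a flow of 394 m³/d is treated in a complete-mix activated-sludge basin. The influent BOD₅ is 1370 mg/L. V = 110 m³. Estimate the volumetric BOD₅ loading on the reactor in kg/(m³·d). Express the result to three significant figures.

L_v = Q S₀ / V = 394 × 1370 × 10⁻³ / 110.0 = 4.907 kg/(m³·d).

L_v ≈ 4.91 kg BOD₅/(m³·d)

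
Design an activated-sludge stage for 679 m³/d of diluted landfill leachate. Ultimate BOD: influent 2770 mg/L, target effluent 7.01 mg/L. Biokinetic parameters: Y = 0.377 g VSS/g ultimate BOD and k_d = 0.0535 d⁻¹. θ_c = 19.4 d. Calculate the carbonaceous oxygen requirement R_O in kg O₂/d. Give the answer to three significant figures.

R_O ≈ 1380 kg O₂/d

Observed yield with endogenous decay: Y_obs = Y / (1 + k_d·θ_c) = 0.377 / (1 + 0.0535 × 19.4) = 0.377 / 2.038 = 0.1850 g VSS/g ultimate BOD.
Mass of ultimate BOD removed per day: Q(S₀ − S) = 679 × 2763 g/m³ = 1876 kg/d.
Biomass synthesised: P_X = Y_obs × 1876 = 347.1 kg VSS/d.
Carbonaceous O₂ demand = substrate oxidised − cell-mass equivalent = 1876 − 1.42 × 347.1 = 1383 kg O₂/d.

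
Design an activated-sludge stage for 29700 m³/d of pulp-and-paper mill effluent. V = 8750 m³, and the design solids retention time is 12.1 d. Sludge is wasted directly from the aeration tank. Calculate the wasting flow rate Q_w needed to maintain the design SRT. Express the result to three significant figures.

Q_w ≈ 723 m³/d

Wasting from the aeration tank: Q_w = V / θ_c = 8750 / 12.1 = 723.1 m³/d.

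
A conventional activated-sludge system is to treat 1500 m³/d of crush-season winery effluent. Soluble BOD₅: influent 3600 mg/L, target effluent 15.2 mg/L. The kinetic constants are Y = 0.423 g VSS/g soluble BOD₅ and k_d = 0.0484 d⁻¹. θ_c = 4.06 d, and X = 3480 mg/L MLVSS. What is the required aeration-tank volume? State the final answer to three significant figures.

From the SRT design equation V = Y Q (S₀−S) θ_c / [X (1 + k_d θ_c)] = 0.423 × 1500 × (3600 − 15.2) × 4.06 / [3480 × (1 + 0.0484 × 4.06)] = 9.23×10^6 / 4164 = 2218 m³.

V ≈ 2220 m³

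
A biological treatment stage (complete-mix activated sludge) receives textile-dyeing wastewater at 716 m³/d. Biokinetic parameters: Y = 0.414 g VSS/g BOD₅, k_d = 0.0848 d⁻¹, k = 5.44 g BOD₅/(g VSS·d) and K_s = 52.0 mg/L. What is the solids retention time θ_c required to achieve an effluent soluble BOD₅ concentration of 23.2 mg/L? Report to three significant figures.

Specific growth rate at S = 23.2 mg/L: μ = YkS/(K_s+S) = 0.414·5.44·23.2/(52.0+23.2) = 0.6948 d⁻¹.
1/θ_c = 0.6948 − 0.0848 = 0.6100 d⁻¹, so θ_c = 1.639 d.

θ_c ≈ 1.64 d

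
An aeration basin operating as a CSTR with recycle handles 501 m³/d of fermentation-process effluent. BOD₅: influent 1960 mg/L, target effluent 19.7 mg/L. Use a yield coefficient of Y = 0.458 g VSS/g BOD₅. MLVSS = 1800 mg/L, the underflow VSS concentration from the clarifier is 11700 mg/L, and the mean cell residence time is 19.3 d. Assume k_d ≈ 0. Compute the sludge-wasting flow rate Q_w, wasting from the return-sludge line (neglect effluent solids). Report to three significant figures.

Q_w ≈ 38.1 m³/d

V·X = Y·Q·ΔS·θ_c gives V = 0.458 × 501 × (1960 − 19.7) × 19.3 / 1800 = 4774 m³.
Wasting from the return line (neglecting effluent solids): Q_w = V·X / (θ_c·X_r) = 4774 × 1800 / (19.3 × 11700) = 38.05 m³/d.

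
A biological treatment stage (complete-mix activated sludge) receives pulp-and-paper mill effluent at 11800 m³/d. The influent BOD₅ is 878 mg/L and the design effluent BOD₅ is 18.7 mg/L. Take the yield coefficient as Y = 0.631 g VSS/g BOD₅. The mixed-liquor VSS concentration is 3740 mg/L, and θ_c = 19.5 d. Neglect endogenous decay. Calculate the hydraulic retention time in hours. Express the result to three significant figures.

τ ≈ 67.8 h

V·X = Y·Q·ΔS·θ_c gives V = 0.631 × 11800 × (878 − 18.7) × 19.5 / 3740 = 33359 m³.
Hydraulic retention time τ = V/Q = 33359 / 11800 = 2.827 d = 67.85 h.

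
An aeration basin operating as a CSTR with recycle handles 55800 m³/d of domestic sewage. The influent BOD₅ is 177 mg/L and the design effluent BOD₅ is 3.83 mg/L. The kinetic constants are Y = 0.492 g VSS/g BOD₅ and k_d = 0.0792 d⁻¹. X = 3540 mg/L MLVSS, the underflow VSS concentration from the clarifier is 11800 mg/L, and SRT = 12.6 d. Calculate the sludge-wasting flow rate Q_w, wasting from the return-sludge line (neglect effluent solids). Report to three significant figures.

Q_w ≈ 202 m³/d

Steady-state biomass mass balance: V·X·(1 + k_d·θ_c) = Y·Q·(S₀ − S)·θ_c, so V = 0.492 × 55800 × (177 − 3.83) × 12.6 / [3540 × (1 + 0.0792 × 12.6)] = 5.99×10^7 / 7073 = 8470 m³.
θ_c = V·X/(Q_w·X_r) when wasting from the recycle, so Q_w = V·X/(θ_c·X_r) = 8470 × 3540 / (12.6 × 11800) = 201.7 m³/d.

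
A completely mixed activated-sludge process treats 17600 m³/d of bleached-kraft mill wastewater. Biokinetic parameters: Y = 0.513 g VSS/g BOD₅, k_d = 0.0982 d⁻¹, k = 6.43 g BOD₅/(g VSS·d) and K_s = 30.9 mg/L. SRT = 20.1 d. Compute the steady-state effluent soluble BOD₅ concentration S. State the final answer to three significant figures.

S ≈ 1.45 mg/L

Effluent substrate depends only on kinetics and SRT: S = K_s(1 + k_d θ_c) / [θ_c(Yk − k_d) − 1] = 30.9 × (1 + 0.0982 × 20.1) / [20.1 × (0.513 × 6.43 − 0.0982) − 1] = 91.89 / 63.33 = 1.451 mg/L.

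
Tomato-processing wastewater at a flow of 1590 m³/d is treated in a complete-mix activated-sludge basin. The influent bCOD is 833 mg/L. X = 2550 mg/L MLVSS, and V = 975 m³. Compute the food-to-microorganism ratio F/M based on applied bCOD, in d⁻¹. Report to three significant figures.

Food-to-microorganism ratio F/M = Q S₀ / (V X) = 1590 × 833 / (975.0 × 2550) = 0.5327 d⁻¹.

F/M ≈ 0.533 d⁻¹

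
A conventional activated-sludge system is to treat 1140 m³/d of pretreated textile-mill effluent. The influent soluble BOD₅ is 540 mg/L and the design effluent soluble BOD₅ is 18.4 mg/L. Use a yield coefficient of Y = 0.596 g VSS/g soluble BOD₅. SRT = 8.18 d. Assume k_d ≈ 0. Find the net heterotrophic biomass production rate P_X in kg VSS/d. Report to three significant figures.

No decay correction is needed, so Y_obs = Y = 0.596.
Mass of soluble BOD₅ removed per day: Q(S₀ − S) = 1140 × 521.6 g/m³ = 594.6 kg/d.
So the net sludge growth is P_X = 0.5960 × 594.6 = 354.4 kg VSS/d.

P_X ≈ 354 kg VSS/d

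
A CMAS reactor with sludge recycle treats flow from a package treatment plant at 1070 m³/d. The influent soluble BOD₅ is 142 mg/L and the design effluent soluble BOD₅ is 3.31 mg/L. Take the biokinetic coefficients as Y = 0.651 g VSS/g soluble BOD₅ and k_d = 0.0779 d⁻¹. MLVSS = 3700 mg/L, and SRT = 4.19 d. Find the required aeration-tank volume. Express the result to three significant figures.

V ≈ 82.5 m³

Rearranging the biomass balance for a CMAS with decay, V = Y·Q·ΔS·θ_c / [X·(1+k_d θ_c)] = 0.651 × 1070 × (142 − 3.31) × 4.19 / [3700 × (1 + 0.0779 × 4.19)] = 4.05×10^5 / 4908 = 82.48 m³.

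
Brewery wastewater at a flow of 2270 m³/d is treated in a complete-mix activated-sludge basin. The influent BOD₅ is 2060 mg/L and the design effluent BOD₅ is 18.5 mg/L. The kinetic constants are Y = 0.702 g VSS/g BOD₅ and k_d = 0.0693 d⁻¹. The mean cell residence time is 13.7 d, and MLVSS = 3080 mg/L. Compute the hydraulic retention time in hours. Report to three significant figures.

Rearranging the biomass balance for a CMAS with decay, V = Y·Q·ΔS·θ_c / [X·(1+k_d θ_c)] = 0.702 × 2270 × (2060 − 18.5) × 13.7 / [3080 × (1 + 0.0693 × 13.7)] = 4.46×10^7 / 6004 = 7423 m³.
τ = V/Q = 7423/2270 = 3.270 d, or 78.48 h.

τ ≈ 78.5 h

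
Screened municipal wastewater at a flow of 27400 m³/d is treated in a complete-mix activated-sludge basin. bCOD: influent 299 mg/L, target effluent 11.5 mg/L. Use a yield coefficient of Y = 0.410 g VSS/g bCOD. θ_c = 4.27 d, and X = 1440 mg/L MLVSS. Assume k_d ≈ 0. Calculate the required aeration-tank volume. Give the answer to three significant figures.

V·X = Y·Q·ΔS·θ_c gives V = 0.410 × 27400 × (299 − 11.5) × 4.27 / 1440 = 9577 m³.

V ≈ 9580 m³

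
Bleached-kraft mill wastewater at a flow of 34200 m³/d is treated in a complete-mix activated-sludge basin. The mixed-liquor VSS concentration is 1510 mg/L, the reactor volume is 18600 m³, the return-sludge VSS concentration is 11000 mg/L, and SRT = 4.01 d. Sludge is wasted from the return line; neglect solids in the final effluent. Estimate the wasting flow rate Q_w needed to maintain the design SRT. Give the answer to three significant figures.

Q_w ≈ 637 m³/d

Wasting from the return line (neglecting effluent solids): Q_w = V·X / (θ_c·X_r) = 18600 × 1510 / (4.01 × 11000) = 636.7 m³/d.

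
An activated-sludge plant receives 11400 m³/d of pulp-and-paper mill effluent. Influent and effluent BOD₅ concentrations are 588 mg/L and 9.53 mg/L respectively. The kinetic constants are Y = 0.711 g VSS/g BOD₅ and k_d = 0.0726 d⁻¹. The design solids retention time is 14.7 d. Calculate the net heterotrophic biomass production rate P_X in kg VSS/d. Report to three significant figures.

Y_obs = Y / (1 + k_d θ_c) = 0.711 / (1 + 0.0726 × 14.7) = 0.711 / 2.067 = 0.3439.
ΔS = 588 − 9.53 = 578.5 mg/L, so the substrate removal rate is 11400 × 578.5/1000 = 6595 kg BOD₅/d.
P_X = Y_obs · Q(S₀ − S) = 0.3439 × 6595 = 2268 kg VSS/d.

P_X ≈ 2270 kg VSS/d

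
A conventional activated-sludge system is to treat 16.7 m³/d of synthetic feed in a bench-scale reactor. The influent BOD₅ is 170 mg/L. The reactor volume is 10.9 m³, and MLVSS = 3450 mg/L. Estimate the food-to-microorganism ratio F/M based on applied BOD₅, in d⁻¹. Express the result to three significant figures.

F/M ≈ 0.0755 d⁻¹

F/M = applied load / biomass = Q·S₀/(V·X) = 16.7 × 170 / (10.90 × 3450) = 0.07550 d⁻¹.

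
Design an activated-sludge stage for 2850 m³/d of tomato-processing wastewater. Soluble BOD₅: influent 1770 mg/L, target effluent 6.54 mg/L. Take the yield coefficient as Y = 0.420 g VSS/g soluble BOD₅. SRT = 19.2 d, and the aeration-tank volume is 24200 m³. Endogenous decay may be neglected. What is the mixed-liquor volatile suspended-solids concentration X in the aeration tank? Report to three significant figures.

X ≈ 1670 mg/L

X = Y·Q·ΔS·θ_c / V = 0.420 × 2850 × (1770 − 6.54) × 19.2 / 24200 = 1675 mg/L.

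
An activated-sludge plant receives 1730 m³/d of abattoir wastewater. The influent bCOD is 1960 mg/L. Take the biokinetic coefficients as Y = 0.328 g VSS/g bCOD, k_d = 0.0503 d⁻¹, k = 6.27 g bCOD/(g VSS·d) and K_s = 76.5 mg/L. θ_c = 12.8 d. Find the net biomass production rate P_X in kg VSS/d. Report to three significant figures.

P_X ≈ 675 kg VSS/d

For a completely mixed reactor with recycle the Lawrence–McCarty relation gives S = K_s·(1 + k_d·θ_c) / [θ_c·(Y·k − k_d) − 1] = 76.5 × (1 + 0.0503 × 12.8) / [12.8 × (0.328 × 6.27 − 0.0503) − 1] = 125.8 / 24.68 = 5.095 mg/L.
The observed yield is Y_obs = Y/(1 + k_d·θ_c) = 0.328 / (1 + 0.0503 × 12.8) = 0.328 / 1.644 = 0.1995 g VSS per g bCOD removed.
Mass of bCOD removed per day: Q(S₀ − S) = 1730 × 1955 g/m³ = 3382 kg/d.
So the net sludge growth is P_X = 0.1995 × 3382 = 674.8 kg VSS/d.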